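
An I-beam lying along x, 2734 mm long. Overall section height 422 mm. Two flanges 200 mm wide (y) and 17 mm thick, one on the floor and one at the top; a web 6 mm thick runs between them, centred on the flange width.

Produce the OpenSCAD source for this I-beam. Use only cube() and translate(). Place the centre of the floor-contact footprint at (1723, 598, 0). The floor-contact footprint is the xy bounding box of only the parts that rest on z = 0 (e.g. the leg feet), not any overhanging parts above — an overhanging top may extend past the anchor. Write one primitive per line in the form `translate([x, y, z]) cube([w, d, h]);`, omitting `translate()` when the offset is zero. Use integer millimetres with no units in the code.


translate([356, 498, 0]) cube([2734, 200, 17]);
translate([356, 595, 17]) cube([2734, 6, 388]);
translate([356, 498, 405]) cube([2734, 200, 17]);


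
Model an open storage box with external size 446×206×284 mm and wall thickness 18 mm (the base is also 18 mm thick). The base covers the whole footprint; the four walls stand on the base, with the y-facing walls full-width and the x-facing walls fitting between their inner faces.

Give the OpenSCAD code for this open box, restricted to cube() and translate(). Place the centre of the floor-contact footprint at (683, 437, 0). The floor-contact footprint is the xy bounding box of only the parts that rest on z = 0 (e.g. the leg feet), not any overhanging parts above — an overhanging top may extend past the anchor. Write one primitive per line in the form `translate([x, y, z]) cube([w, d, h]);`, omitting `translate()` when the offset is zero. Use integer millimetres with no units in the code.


translate([460, 334, 0]) cube([446, 206, 18]);
translate([460, 334, 18]) cube([446, 18, 266]);
translate([460, 522, 18]) cube([446, 18, 266]);
translate([460, 352, 18]) cube([18, 170, 266]);
translate([888, 352, 18]) cube([18, 170, 266]);


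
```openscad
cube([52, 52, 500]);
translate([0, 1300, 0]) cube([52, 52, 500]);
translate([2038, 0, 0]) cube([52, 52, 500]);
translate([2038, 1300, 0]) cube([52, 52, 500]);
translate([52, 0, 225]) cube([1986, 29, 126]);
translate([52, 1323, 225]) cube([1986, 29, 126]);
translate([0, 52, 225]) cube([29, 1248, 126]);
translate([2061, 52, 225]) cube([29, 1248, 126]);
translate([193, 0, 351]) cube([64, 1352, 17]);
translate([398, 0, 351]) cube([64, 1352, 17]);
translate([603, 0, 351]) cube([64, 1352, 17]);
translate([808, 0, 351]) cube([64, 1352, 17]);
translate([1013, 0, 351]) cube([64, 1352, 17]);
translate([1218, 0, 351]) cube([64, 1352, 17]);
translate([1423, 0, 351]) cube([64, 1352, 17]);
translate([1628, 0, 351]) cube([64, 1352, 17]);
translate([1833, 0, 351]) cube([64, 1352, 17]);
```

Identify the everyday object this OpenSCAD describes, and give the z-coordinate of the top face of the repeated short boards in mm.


A bed frame. The slat-top height is 368 mm.

Four posts, four rails, and a row of slats — a bed frame. Slats sit on the rails at z = 225 + 126 = 351; with slat thickness 17, the top is 368 mm.


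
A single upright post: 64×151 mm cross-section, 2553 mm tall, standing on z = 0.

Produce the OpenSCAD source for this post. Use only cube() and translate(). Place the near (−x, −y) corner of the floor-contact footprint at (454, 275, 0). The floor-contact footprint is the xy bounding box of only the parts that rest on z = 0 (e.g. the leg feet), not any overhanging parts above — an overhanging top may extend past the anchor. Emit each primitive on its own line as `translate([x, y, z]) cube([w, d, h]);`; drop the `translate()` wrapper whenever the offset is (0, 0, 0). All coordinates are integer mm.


translate([454, 275, 0]) cube([64, 151, 2553]);


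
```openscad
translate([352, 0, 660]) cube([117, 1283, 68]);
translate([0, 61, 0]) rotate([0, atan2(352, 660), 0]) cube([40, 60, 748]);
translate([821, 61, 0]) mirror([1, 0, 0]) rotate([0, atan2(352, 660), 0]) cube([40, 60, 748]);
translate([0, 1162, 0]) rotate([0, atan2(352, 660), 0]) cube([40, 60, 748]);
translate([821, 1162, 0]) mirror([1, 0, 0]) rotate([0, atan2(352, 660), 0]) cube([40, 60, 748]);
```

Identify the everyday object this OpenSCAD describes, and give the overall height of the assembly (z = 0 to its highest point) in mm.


A sawhorse. The overall height is 728 mm.

A beam across two mirrored pairs of raked legs — a sawhorse. The beam's underside is at z = 660 (matching the legs' vertical rise in atan2(352, 660)) and the beam is 68 mm tall, so its top is at 660 + 68 = 728 mm. The raked legs top out at the beam's underside, so that is the highest point.


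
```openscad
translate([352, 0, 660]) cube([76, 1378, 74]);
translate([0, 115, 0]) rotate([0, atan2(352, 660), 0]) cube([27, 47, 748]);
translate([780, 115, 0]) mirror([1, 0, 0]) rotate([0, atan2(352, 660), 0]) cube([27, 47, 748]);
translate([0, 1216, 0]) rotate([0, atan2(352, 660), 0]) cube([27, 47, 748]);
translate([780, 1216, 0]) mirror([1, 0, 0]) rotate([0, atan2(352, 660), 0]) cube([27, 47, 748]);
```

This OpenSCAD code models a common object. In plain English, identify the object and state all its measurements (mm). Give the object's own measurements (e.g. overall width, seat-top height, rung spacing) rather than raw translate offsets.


A sawhorse. A 76×1378×74 mm beam (x, y, z) sits on two A-frame leg pairs. Each pair is two raked legs of 27×47 mm section (47 mm along y) splaying symmetrically in x. Each leg rises 660 mm vertically over 352 mm of horizontal reach and is 748 mm long along its own axis. Every leg's outer bottom edge rests on the floor and its outer top edge meets a bottom edge of the beam — the left legs (tilting toward +x) meet the beam's −x bottom edge, the right legs (their mirror images, tilting toward −x) meet its +x bottom edge — so the leg tops tuck under the beam, the beam's underside is 660 mm above the floor, and the feet are 780 mm apart outside-to-outside with the beam centred between them. The two leg pairs are set in 115 mm from either end of the beam.


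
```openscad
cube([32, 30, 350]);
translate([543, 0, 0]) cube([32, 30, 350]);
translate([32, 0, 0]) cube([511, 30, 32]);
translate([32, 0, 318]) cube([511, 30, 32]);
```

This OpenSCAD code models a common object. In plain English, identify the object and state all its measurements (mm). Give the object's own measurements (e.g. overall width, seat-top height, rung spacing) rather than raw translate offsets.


A rectangular picture frame lying in the x–z plane (depth along y). The opening is 511 mm wide (x) by 286 mm tall (z), surrounded by a border 32 mm wide on all four sides. The frame is 30 mm deep and is made of two full-height vertical stiles with two horizontal rails fitted between them.


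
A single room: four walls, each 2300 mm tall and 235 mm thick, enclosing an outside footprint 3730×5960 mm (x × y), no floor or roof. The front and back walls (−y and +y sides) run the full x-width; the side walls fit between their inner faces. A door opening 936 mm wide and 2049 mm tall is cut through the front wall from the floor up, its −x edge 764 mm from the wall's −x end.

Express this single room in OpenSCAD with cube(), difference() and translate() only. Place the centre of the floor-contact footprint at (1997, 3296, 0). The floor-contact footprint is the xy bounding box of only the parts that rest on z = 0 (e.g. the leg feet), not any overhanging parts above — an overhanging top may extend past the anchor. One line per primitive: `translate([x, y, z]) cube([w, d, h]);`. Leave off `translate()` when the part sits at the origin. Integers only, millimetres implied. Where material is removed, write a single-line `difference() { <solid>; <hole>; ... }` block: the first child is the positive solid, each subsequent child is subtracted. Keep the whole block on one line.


difference() { translate([132, 316, 0]) cube([3730, 235, 2300]); translate([896, 316, 0]) cube([936, 235, 2049]); }
translate([132, 6041, 0]) cube([3730, 235, 2300]);
translate([132, 551, 0]) cube([235, 5490, 2300]);
translate([3627, 551, 0]) cube([235, 5490, 2300]);


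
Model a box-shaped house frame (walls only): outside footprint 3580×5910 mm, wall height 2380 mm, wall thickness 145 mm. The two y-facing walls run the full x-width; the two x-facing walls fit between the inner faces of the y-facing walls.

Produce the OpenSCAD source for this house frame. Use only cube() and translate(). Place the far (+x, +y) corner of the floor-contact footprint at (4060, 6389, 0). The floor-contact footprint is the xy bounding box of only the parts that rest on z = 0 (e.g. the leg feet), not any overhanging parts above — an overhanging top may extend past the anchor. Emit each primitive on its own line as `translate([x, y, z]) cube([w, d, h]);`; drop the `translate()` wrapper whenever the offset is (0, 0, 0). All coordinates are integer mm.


translate([480, 479, 0]) cube([3580, 145, 2380]);
translate([480, 6244, 0]) cube([3580, 145, 2380]);
translate([480, 624, 0]) cube([145, 5620, 2380]);
translate([3915, 624, 0]) cube([145, 5620, 2380]);


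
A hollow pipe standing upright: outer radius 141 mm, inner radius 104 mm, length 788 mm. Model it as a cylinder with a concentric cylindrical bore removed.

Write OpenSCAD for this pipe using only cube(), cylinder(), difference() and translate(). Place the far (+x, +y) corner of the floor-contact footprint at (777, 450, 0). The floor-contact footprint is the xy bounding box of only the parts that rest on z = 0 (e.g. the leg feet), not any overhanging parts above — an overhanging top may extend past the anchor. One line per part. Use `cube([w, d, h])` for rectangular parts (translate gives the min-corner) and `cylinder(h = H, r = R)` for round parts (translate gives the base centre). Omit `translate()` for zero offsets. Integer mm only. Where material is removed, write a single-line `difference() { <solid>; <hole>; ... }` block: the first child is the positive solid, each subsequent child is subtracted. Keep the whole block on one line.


difference() { translate([636, 309, 0]) cylinder(h = 788, r = 141); translate([636, 309, 0]) cylinder(h = 788, r = 104); }


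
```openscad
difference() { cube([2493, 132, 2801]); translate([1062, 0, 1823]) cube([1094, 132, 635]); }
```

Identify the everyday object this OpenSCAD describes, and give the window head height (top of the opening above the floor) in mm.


A wall with a window opening. The window head height is 2458 mm.

A wall with a rectangular opening subtracted — a window. Sill at z = 1823, opening 635 mm tall, so the head is at 1823 + 635 = 2458 mm.


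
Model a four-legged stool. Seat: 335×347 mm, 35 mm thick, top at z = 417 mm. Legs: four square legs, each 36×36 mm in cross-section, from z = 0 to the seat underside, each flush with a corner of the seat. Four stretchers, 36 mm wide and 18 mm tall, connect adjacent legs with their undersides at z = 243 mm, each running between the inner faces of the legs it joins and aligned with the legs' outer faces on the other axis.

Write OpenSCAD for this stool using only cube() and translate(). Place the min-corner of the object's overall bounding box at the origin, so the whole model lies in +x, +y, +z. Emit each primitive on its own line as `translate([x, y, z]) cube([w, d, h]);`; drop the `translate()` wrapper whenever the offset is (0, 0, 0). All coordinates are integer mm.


// leg_h = 417 - 35 = 382
// stretcher span = 335 - 2*36 = 263
translate([0, 0, 382]) cube([335, 347, 35]);
cube([36, 36, 382]);
translate([299, 0, 0]) cube([36, 36, 382]);
translate([0, 311, 0]) cube([36, 36, 382]);
translate([299, 311, 0]) cube([36, 36, 382]);
translate([36, 0, 243]) cube([263, 36, 18]);
translate([36, 311, 243]) cube([263, 36, 18]);
translate([0, 36, 243]) cube([36, 275, 18]);
translate([299, 36, 243]) cube([36, 275, 18]);


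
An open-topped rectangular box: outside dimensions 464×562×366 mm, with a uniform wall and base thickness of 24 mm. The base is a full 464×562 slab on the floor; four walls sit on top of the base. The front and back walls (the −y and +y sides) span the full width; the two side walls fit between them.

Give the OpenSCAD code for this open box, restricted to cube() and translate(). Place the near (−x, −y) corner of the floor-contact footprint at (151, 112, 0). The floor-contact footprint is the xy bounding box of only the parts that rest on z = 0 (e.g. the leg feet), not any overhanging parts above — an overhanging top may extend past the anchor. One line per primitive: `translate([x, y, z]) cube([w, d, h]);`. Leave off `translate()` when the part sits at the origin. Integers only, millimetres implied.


translate([151, 112, 0]) cube([464, 562, 24]);
translate([151, 112, 24]) cube([464, 24, 342]);
translate([151, 650, 24]) cube([464, 24, 342]);
translate([151, 136, 24]) cube([24, 514, 342]);
translate([591, 136, 24]) cube([24, 514, 342]);


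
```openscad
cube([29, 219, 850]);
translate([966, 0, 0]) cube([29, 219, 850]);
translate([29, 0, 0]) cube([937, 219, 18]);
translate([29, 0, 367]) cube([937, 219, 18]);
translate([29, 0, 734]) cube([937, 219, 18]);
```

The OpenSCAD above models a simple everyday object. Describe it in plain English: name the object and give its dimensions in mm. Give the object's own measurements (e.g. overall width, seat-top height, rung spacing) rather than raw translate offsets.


An open bookshelf. Two side panels, each 29 mm thick, 219 mm deep and 850 mm tall, stand 995 mm apart (outside-to-outside). Between them sit 3 shelves, each 18 mm thick and 219 mm deep, spanning the full gap between the sides. The bottom shelf rests on the floor (its underside at z = 0) and the clear gap between one shelf's top and the next shelf's underside is 349 mm.


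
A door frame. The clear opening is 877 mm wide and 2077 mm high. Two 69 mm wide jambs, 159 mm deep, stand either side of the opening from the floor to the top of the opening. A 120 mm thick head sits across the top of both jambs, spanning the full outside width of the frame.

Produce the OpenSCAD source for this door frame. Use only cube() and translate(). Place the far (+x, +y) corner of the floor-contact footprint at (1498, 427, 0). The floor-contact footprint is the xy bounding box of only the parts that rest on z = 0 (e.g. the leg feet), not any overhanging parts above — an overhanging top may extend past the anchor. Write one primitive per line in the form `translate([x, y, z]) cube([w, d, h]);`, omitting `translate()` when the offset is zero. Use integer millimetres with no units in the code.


translate([483, 268, 0]) cube([69, 159, 2077]);
translate([1429, 268, 0]) cube([69, 159, 2077]);
translate([483, 268, 2077]) cube([1015, 159, 120]);


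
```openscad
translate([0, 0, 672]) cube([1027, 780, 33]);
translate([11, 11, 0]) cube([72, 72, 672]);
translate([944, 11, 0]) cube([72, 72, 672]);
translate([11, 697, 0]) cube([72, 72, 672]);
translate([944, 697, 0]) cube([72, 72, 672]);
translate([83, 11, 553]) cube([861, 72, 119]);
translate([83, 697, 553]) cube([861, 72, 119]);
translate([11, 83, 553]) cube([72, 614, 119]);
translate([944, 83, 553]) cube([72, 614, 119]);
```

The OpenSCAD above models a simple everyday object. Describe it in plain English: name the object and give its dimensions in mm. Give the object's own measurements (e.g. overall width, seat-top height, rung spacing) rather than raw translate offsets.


A rectangular dining table. The top is 1027×780×33 mm with its upper surface at z = 705 mm. It stands on four 72×72 mm square legs, each inset 11 mm from the nearest pair of top edges, running from the floor to the underside of the top. Four apron rails, 72 mm thick and 119 mm tall, run between adjacent legs with their top edges flush with the underside of the top and their outer faces flush with the legs' outer faces.


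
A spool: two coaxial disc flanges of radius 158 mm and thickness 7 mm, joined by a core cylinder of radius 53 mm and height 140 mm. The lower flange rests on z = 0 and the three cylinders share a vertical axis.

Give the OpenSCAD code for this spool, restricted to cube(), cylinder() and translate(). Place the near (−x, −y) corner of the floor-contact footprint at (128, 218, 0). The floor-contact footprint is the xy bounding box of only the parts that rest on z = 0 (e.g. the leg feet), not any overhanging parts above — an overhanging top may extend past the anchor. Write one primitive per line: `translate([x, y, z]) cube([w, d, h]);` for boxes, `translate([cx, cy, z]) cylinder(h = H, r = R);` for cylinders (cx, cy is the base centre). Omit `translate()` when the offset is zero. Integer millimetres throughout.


translate([286, 376, 0]) cylinder(h = 7, r = 158);
translate([286, 376, 7]) cylinder(h = 140, r = 53);
translate([286, 376, 147]) cylinder(h = 7, r = 158);


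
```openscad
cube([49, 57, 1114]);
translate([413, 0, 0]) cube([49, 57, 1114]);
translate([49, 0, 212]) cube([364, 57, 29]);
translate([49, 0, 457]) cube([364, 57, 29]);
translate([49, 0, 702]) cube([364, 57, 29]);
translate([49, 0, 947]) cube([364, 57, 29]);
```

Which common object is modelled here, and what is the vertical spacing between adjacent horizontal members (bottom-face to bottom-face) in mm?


A ladder. The rung spacing is 245 mm.

Two tall 49×57 posts with 4 short bars between them — a ladder. Adjacent rungs sit at z = 212 and z = 457, so the spacing is 457 − 212 = 245 mm.


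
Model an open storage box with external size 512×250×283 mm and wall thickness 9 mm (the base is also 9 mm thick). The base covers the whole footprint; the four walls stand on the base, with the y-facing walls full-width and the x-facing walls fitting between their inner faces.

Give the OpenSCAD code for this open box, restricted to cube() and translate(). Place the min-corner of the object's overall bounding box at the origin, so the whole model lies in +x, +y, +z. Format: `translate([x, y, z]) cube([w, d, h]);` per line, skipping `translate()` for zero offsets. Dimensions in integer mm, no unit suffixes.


cube([512, 250, 9]);
translate([0, 0, 9]) cube([512, 9, 274]);
translate([0, 241, 9]) cube([512, 9, 274]);
translate([0, 9, 9]) cube([9, 232, 274]);
translate([503, 9, 9]) cube([9, 232, 274]);


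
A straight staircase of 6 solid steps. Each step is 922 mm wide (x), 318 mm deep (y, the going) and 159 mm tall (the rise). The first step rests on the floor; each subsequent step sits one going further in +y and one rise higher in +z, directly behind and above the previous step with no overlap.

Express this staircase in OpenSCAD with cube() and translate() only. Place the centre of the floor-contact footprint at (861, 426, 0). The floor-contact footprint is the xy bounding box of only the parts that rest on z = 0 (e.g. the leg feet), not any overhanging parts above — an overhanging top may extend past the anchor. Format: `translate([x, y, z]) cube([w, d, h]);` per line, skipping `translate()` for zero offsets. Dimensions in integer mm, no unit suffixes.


translate([400, 267, 0]) cube([922, 318, 159]);
translate([400, 585, 159]) cube([922, 318, 159]);
translate([400, 903, 318]) cube([922, 318, 159]);
translate([400, 1221, 477]) cube([922, 318, 159]);
translate([400, 1539, 636]) cube([922, 318, 159]);
translate([400, 1857, 795]) cube([922, 318, 159]);


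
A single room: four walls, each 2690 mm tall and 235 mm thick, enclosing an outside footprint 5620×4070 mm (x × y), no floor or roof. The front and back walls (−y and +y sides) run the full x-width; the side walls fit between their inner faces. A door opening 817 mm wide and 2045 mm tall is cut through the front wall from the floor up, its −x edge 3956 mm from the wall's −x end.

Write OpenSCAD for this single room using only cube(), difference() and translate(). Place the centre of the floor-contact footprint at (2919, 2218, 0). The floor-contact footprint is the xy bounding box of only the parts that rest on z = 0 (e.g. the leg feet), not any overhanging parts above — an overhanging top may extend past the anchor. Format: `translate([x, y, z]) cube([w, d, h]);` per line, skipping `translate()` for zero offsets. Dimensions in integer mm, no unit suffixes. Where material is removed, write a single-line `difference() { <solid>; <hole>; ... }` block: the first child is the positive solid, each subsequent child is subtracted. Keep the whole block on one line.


difference() { translate([109, 183, 0]) cube([5620, 235, 2690]); translate([4065, 183, 0]) cube([817, 235, 2045]); }
translate([109, 4018, 0]) cube([5620, 235, 2690]);
translate([109, 418, 0]) cube([235, 3600, 2690]);
translate([5494, 418, 0]) cube([235, 3600, 2690]);


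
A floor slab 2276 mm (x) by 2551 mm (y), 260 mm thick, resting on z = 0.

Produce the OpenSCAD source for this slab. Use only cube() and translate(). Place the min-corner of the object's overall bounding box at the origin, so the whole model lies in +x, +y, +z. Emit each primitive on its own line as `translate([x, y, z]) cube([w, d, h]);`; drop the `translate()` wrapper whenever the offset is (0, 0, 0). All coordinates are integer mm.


cube([2276, 2551, 260]);


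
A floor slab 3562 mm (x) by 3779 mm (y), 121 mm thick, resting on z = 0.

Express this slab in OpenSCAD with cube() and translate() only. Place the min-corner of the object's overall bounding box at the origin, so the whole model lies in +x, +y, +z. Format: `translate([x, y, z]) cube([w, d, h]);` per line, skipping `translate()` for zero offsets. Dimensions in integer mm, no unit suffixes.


cube([3562, 3779, 121]);


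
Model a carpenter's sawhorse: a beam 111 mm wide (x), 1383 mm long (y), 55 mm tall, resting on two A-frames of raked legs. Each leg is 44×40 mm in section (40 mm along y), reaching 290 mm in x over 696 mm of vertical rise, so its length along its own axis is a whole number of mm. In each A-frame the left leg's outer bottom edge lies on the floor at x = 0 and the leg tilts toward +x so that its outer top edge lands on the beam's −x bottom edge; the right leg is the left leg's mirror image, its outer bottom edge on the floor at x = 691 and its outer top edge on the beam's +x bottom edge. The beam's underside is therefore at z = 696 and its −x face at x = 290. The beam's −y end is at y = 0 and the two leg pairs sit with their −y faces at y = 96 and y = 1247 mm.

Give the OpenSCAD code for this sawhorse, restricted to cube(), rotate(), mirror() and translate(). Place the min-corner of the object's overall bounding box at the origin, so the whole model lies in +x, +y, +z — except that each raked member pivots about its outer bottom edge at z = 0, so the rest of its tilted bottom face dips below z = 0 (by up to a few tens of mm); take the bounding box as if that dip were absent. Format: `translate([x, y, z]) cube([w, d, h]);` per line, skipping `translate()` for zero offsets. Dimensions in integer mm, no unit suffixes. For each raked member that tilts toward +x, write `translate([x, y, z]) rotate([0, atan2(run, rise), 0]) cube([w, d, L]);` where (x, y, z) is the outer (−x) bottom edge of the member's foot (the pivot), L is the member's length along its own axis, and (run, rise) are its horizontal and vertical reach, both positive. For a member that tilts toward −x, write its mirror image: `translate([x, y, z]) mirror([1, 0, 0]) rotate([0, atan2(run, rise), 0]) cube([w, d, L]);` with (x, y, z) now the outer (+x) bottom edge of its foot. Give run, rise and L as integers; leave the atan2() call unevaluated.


// leg length = √(290² + 696²) = 754
// right-leg outer foot x = 2·290 + 111 = 691
// beam min-corner = (290, 0, 696)
translate([290, 0, 696]) cube([111, 1383, 55]);
translate([0, 96, 0]) rotate([0, atan2(290, 696), 0]) cube([44, 40, 754]);
translate([691, 96, 0]) mirror([1, 0, 0]) rotate([0, atan2(290, 696), 0]) cube([44, 40, 754]);
translate([0, 1247, 0]) rotate([0, atan2(290, 696), 0]) cube([44, 40, 754]);
translate([691, 1247, 0]) mirror([1, 0, 0]) rotate([0, atan2(290, 696), 0]) cube([44, 40, 754]);


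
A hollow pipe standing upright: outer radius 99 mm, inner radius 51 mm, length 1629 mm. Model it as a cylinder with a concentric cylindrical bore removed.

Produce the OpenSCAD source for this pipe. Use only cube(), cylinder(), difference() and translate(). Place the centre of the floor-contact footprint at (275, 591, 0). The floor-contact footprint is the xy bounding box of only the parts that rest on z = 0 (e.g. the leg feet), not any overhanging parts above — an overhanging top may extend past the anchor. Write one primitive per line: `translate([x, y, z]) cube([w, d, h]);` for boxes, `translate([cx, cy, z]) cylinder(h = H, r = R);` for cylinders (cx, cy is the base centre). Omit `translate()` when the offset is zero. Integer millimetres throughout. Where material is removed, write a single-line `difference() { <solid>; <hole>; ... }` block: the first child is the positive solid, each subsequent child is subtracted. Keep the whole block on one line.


difference() { translate([275, 591, 0]) cylinder(h = 1629, r = 99); translate([275, 591, 0]) cylinder(h = 1629, r = 51); }


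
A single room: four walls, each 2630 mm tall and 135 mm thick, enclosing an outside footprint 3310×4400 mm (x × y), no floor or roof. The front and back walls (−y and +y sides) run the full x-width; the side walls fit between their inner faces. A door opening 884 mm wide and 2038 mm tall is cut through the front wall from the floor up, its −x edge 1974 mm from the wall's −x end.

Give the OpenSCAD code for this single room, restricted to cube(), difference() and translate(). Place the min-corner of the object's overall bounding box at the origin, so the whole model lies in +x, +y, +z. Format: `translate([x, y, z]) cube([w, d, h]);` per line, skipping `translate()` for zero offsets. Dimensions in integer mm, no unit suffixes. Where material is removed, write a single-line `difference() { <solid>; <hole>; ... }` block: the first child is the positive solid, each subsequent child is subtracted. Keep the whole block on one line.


difference() { cube([3310, 135, 2630]); translate([1974, 0, 0]) cube([884, 135, 2038]); }
translate([0, 4265, 0]) cube([3310, 135, 2630]);
translate([0, 135, 0]) cube([135, 4130, 2630]);
translate([3175, 135, 0]) cube([135, 4130, 2630]);


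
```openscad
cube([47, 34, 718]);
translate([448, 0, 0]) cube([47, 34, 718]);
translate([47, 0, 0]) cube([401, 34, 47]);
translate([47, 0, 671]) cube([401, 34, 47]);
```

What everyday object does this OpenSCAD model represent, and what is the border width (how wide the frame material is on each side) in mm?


A picture frame. The border width is 47 mm.

Four thin pieces enclosing a rectangular opening — a picture frame. The two full-height stiles are 718 mm tall; the top rail sits at z = 671 and is 47 mm tall, so the border above the opening is 718 − 671 = 47 mm, matching the stile x-width.


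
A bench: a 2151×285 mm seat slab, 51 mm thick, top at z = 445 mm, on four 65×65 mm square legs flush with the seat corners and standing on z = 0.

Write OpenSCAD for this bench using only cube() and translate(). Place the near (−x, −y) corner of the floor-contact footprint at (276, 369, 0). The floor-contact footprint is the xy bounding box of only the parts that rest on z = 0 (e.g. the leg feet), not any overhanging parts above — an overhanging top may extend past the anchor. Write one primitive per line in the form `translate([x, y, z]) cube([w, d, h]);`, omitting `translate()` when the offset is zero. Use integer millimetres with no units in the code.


// leg_h = 445 − 51 = 394
translate([276, 369, 394]) cube([2151, 285, 51]);
translate([276, 369, 0]) cube([65, 65, 394]);
translate([276, 589, 0]) cube([65, 65, 394]);
translate([2362, 369, 0]) cube([65, 65, 394]);
translate([2362, 589, 0]) cube([65, 65, 394]);


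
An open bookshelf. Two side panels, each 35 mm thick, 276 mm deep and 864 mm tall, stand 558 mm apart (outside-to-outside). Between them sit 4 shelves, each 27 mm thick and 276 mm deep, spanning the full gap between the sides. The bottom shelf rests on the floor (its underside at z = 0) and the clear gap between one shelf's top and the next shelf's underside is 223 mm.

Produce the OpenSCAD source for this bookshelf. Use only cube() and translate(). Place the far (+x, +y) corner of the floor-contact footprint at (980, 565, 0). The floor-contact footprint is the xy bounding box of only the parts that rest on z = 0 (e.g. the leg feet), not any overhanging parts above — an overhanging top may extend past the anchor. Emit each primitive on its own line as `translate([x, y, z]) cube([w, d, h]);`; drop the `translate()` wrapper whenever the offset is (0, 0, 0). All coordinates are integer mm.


translate([422, 289, 0]) cube([35, 276, 864]);
translate([945, 289, 0]) cube([35, 276, 864]);
translate([457, 289, 0]) cube([488, 276, 27]);
translate([457, 289, 250]) cube([488, 276, 27]);
translate([457, 289, 500]) cube([488, 276, 27]);
translate([457, 289, 750]) cube([488, 276, 27]);


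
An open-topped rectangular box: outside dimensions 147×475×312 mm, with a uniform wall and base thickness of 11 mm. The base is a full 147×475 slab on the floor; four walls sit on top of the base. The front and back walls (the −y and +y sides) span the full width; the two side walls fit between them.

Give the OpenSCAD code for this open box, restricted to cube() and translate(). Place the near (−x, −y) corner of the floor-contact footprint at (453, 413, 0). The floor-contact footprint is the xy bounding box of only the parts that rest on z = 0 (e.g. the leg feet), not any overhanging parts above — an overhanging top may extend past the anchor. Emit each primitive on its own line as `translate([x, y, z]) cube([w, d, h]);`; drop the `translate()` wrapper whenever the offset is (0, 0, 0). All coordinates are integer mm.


translate([453, 413, 0]) cube([147, 475, 11]);
translate([453, 413, 11]) cube([147, 11, 301]);
translate([453, 877, 11]) cube([147, 11, 301]);
translate([453, 424, 11]) cube([11, 453, 301]);
translate([589, 424, 11]) cube([11, 453, 301]);


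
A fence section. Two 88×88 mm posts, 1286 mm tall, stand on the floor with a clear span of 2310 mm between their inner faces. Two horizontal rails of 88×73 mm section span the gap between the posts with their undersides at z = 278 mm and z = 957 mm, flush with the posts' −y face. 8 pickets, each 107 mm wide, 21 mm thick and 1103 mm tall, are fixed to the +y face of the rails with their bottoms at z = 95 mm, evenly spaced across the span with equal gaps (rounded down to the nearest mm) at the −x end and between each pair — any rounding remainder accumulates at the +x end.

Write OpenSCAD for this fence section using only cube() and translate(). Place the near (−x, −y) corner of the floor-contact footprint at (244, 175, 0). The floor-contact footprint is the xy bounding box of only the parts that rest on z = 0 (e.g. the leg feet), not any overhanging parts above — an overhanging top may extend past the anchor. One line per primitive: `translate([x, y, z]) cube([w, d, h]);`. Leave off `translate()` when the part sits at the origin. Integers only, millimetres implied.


translate([244, 175, 0]) cube([88, 88, 1286]);
translate([2642, 175, 0]) cube([88, 88, 1286]);
translate([332, 175, 278]) cube([2310, 88, 73]);
translate([332, 175, 957]) cube([2310, 88, 73]);
translate([493, 263, 95]) cube([107, 21, 1103]);
translate([761, 263, 95]) cube([107, 21, 1103]);
translate([1029, 263, 95]) cube([107, 21, 1103]);
translate([1297, 263, 95]) cube([107, 21, 1103]);
translate([1565, 263, 95]) cube([107, 21, 1103]);
translate([1833, 263, 95]) cube([107, 21, 1103]);
translate([2101, 263, 95]) cube([107, 21, 1103]);
translate([2369, 263, 95]) cube([107, 21, 1103]);


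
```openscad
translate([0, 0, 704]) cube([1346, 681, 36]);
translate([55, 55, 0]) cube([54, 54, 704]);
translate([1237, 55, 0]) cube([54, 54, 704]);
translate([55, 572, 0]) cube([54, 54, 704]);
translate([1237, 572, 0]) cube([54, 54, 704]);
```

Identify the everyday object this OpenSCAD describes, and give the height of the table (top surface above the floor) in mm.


A table. The table height is 740 mm.

A 1346×681×36 slab sits at z = 704 on four 54 mm square posts — a table. The top surface is at 704 + 36 = 740 mm.


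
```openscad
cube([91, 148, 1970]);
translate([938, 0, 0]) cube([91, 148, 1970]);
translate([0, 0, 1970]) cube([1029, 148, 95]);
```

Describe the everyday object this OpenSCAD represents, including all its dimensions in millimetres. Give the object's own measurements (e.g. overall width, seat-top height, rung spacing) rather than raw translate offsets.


A door frame. The clear opening is 847 mm wide and 1970 mm high. Two 91 mm wide jambs, 148 mm deep, stand either side of the opening from the floor to the top of the opening. A 95 mm thick head sits across the top of both jambs, spanning the full outside width of the frame.


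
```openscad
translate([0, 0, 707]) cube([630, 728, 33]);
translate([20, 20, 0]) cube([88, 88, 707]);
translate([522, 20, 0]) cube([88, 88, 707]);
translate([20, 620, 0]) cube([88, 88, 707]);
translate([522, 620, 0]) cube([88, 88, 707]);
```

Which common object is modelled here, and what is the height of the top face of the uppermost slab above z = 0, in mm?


A table. The table height is 740 mm.

A 630×728×33 slab sits at z = 707 on four 88 mm square posts — a table. The top surface is at 707 + 33 = 740 mm.


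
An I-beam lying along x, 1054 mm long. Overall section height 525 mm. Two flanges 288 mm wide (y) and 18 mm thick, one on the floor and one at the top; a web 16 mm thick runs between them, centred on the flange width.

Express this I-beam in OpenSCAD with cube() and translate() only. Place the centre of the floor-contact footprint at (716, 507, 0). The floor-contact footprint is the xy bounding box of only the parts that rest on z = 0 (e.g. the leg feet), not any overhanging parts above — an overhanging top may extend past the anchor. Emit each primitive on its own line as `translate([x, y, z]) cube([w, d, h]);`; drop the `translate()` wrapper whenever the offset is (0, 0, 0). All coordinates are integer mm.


translate([189, 363, 0]) cube([1054, 288, 18]);
translate([189, 499, 18]) cube([1054, 16, 489]);
translate([189, 363, 507]) cube([1054, 288, 18]);


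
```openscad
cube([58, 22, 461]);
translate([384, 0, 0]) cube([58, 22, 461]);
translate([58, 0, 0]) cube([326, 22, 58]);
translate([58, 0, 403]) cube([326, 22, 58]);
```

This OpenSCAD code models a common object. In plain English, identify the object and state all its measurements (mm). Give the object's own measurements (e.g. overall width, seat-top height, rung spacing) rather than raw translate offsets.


A rectangular picture frame lying in the x–z plane (depth along y). The opening is 326 mm wide (x) by 345 mm tall (z), surrounded by a border 58 mm wide on all four sides. The frame is 22 mm deep and is made of two full-height vertical stiles with two horizontal rails fitted between them.


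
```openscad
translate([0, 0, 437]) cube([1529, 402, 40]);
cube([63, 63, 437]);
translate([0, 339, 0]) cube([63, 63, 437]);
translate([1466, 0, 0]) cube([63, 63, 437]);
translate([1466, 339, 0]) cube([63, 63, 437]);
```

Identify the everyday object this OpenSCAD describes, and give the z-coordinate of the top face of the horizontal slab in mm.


A bench. The seat-top height is 477 mm.

A long slab on four corner posts — a bench. The slab sits at z = 437 with thickness 40, so the top is 437 + 40 = 477 mm.


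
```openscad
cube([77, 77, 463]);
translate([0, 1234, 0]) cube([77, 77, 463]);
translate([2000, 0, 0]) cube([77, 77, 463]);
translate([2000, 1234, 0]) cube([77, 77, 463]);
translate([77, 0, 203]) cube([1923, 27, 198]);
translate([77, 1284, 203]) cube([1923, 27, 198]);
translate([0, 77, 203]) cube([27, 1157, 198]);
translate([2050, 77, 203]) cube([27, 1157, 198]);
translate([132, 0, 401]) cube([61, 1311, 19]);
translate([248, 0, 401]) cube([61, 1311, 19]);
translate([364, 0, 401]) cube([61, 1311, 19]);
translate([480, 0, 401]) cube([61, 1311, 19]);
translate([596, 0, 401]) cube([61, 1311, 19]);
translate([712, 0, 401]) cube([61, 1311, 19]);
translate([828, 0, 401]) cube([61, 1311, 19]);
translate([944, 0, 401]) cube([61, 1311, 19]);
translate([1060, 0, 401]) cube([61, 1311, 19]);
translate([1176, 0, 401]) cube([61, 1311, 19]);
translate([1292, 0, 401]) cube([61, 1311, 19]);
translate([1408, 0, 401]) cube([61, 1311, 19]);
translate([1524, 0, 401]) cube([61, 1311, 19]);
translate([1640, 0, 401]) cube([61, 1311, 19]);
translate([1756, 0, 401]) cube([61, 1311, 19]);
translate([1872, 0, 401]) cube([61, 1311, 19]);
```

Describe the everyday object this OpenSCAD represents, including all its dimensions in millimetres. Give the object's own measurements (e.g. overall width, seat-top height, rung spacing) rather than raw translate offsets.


A bed frame 2077 mm long (x) by 1311 mm wide (y). Four 77×77 mm corner posts, 463 mm tall, at the corners of the footprint. Four rails of 27 mm thickness and 198 mm height run between adjacent posts with their undersides at z = 203 mm, their outer faces flush with the outside of the frame (the two x-running rails run between the posts' inner faces; the two y-running rails run between the posts' inner faces). 16 slats, each 61 mm wide (x) and 19 mm thick, lie across the top of the two x-running rails, running the full 1311 mm width of the frame in y; along x they sit between the end posts with a 55 mm gap after the −x posts and between neighbouring slats, leaving 67 mm before the +x posts.


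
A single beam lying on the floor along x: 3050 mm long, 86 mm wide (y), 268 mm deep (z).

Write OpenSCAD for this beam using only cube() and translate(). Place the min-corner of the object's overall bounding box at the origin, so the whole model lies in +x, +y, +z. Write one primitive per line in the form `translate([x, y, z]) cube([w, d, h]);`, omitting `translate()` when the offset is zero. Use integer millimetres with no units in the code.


cube([3050, 86, 268]);


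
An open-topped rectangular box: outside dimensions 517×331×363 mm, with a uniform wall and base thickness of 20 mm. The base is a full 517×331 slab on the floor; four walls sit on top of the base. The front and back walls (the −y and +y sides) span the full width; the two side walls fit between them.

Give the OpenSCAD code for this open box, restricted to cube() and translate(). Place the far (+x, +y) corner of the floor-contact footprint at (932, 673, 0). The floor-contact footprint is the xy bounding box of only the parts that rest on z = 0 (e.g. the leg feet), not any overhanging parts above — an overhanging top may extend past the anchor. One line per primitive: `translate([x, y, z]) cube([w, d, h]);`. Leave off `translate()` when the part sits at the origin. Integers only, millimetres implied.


translate([415, 342, 0]) cube([517, 331, 20]);
translate([415, 342, 20]) cube([517, 20, 343]);
translate([415, 653, 20]) cube([517, 20, 343]);
translate([415, 362, 20]) cube([20, 291, 343]);
translate([912, 362, 20]) cube([20, 291, 343]);


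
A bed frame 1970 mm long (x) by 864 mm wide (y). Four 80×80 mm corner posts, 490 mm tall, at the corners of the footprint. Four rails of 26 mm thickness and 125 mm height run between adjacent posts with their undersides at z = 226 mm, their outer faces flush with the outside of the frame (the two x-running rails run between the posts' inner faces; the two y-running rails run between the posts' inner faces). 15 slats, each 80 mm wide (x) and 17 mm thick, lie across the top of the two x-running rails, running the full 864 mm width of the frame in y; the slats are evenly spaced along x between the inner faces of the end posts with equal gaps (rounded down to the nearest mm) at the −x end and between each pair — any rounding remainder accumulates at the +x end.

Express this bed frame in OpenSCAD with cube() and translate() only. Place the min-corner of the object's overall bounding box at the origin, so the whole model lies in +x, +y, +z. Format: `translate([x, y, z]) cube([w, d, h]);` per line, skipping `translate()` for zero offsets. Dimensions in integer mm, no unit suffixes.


cube([80, 80, 490]);
translate([0, 784, 0]) cube([80, 80, 490]);
translate([1890, 0, 0]) cube([80, 80, 490]);
translate([1890, 784, 0]) cube([80, 80, 490]);
translate([80, 0, 226]) cube([1810, 26, 125]);
translate([80, 838, 226]) cube([1810, 26, 125]);
translate([0, 80, 226]) cube([26, 704, 125]);
translate([1944, 80, 226]) cube([26, 704, 125]);
translate([118, 0, 351]) cube([80, 864, 17]);
translate([236, 0, 351]) cube([80, 864, 17]);
translate([354, 0, 351]) cube([80, 864, 17]);
translate([472, 0, 351]) cube([80, 864, 17]);
translate([590, 0, 351]) cube([80, 864, 17]);
translate([708, 0, 351]) cube([80, 864, 17]);
translate([826, 0, 351]) cube([80, 864, 17]);
translate([944, 0, 351]) cube([80, 864, 17]);
translate([1062, 0, 351]) cube([80, 864, 17]);
translate([1180, 0, 351]) cube([80, 864, 17]);
translate([1298, 0, 351]) cube([80, 864, 17]);
translate([1416, 0, 351]) cube([80, 864, 17]);
translate([1534, 0, 351]) cube([80, 864, 17]);
translate([1652, 0, 351]) cube([80, 864, 17]);
translate([1770, 0, 351]) cube([80, 864, 17]);
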